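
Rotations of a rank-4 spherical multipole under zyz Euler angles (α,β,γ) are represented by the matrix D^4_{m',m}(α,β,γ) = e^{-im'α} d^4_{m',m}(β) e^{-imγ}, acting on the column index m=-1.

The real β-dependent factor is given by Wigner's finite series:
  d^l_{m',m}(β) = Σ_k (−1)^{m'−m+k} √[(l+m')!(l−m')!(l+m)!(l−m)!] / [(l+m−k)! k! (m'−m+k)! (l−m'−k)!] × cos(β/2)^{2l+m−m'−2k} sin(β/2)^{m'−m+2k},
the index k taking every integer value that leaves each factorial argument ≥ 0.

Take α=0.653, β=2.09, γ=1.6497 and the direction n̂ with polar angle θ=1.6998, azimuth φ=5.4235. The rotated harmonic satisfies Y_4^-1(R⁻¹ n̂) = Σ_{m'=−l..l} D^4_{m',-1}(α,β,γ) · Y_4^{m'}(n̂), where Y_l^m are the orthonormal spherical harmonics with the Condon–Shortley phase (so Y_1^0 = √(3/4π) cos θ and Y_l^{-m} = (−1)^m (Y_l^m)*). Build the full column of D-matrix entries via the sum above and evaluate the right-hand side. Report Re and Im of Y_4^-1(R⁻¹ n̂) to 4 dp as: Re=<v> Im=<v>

Re=0.1557 Im=-0.0008

Need the full column D^4_{m',-1} for m'=−4..4 at α=0.653, β=2.09, γ=1.6497.
cos(β/2)=0.501902, sin(β/2)=0.864925
d^4_{-4,-1}: single k=3 term ⇒ +0.154214;  D = -0.067173-0.138815i
d^4_{-3,-1}: k∈[2..3] ⇒ +0.094916 -0.469794 = -0.374878;  D = +0.334719+0.168809i
d^4_{-2,-1}: k∈[1..3] ⇒ +0.029441 -0.437155 +0.865491 = +0.457777;  D = -0.449890+0.084608i
d^4_{-1,-1}: k∈[0..3] ⇒ +0.004027 -0.179375 +1.065392 -1.054647 = -0.164602;  D = +0.110002-0.122448i
d^4_{0,-1}: k∈[0..3] ⇒ -0.031033 +0.552962 -1.642154 +0.812796 = -0.307430;  D = +0.024232-0.306473i
d^4_{1,-1}: k∈[0..3] ⇒ +0.119583 -1.065392 +1.581970 -0.313203 = +0.322958;  D = +0.175391+0.271182i
d^4_{2,-1}: k∈[0..2] ⇒ -0.291437 +1.298237 -0.771086 = +0.235715;  D = +0.221929+0.079429i
d^4_{3,-1}: k∈[0..1] ⇒ +0.469794 -0.837100 = -0.367306;  D = -0.349876+0.111805i
d^4_{4,-1}: single k=0 term ⇒ -0.457975;  D = -0.261794+0.375772i
Y_4^{m'}(θ=1.6998,φ=5.4235) and Σ D·Y over m':
  (-0.0672-0.1388i)·(-0.4092-0.1253i)  (+0.3347+0.1688i)·(+0.1328-0.0838i)  (-0.4499+0.0846i)·(+0.0431-0.2877i)  (+0.1100-0.1224i)·(+0.1136+0.1319i)  (+0.0242-0.3065i)·(+0.2658+0.0000i)  (+0.1754+0.2712i)·(-0.1136+0.1319i)  (+0.2219+0.0794i)·(+0.0431+0.2877i)  (-0.3499+0.1118i)·(-0.1328-0.0838i)  (-0.2618+0.3758i)·(-0.4092+0.1253i)
Y_4^-1(R⁻¹ n̂) = +0.155660-0.000755i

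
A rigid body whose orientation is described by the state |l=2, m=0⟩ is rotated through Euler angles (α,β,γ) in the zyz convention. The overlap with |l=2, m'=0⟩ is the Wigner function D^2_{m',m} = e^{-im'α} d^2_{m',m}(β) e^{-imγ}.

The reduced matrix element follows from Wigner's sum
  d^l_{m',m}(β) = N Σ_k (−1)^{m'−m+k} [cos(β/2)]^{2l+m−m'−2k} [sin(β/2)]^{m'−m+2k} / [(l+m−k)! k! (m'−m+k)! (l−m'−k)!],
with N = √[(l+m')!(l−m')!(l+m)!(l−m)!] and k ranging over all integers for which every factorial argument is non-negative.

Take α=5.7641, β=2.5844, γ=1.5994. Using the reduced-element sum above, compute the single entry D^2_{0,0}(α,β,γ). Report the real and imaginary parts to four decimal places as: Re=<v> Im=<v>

Split into d^2_{0,0}(β=2.5844) × two z-phases.
Half-angle: c=0.275006, s=0.961442. N=√(2·2·2·2)=4.000000
k: max(0,(0)−(0))=0 … min(2+(0),2−(0))=2
  k=0: (−1)^0·4.0000/(4)·0.2750^4·0.9614^0 = +0.005720
  k=1: (−1)^1·4.0000/(1)·0.2750^2·0.9614^2 = -0.279635
  k=2: (−1)^2·4.0000/(4)·0.2750^0·0.9614^4 = +0.854463
d^2_{0,0}(2.5844) = +0.005720 -0.279635 +0.854463 = +0.580547
Phases: e^{-i·(0)·5.7641}=+1.000000+0.000000i, e^{-i·(0)·1.5994}=+1.000000+0.000000i ⇒ D=+0.580547+0.000000i

Re=0.5805 Im=0.0000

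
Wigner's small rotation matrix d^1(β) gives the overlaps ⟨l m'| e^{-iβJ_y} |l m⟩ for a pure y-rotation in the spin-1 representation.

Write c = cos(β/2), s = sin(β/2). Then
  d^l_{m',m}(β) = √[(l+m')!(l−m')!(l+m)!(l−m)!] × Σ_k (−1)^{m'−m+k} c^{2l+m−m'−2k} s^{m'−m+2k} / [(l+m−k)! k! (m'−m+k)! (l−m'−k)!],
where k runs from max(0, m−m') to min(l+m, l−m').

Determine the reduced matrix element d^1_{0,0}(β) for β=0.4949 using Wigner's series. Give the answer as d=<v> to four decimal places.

d^1_{0,0}(β=0.4949) via Wigner's sum:
With c≡cos(β/2)=0.969540 and s≡sin(β/2)=0.244932, N=[1·1·1·1]^{1/2}=1.000000
Admissible k: 0..1 (factorial args all ≥0)
  k=0: (−1)^0·1.0000/(1)·0.9695^2·0.2449^0 = +0.940008
  k=1: (−1)^1·1.0000/(1)·0.9695^0·0.2449^2 = -0.059992
d^1_{0,0}(0.4949) = +0.940008 -0.059992 = +0.880016

d=0.8800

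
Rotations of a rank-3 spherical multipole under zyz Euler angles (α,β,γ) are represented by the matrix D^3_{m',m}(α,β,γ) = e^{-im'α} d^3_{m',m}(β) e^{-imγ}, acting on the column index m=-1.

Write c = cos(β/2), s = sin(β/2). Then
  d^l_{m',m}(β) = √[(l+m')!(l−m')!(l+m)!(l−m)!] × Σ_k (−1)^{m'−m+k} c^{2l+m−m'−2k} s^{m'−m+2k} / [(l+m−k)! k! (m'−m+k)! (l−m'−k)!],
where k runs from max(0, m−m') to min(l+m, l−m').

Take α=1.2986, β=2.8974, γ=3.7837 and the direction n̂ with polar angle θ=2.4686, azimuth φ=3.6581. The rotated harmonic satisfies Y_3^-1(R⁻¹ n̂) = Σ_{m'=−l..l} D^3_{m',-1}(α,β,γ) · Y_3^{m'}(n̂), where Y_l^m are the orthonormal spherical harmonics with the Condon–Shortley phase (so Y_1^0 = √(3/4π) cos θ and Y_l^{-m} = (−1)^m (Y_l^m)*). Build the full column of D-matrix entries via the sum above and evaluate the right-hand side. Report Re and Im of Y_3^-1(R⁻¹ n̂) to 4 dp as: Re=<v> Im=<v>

Re=-0.2755 Im=-0.0067

Need the full column D^3_{m',-1} for m'=−3..3 at α=1.2986, β=2.8974, γ=3.7837.
cos(β/2)=0.121793, sin(β/2)=0.992555
d^3_{-3,-1}: single k=2 term ⇒ +0.000840;  D = +0.000146+0.000827i
d^3_{-2,-1}: k∈[1..2] ⇒ +0.000084 -0.011173 = -0.011089;  D = -0.011036-0.001082i
d^3_{-1,-1}: k∈[0..2] ⇒ +0.000003 -0.001734 +0.086381 = +0.084650;  D = +0.030604-0.078924i
d^3_{0,-1}: k∈[0..2] ⇒ -0.000092 +0.018359 -0.406432 = -0.388165;  D = +0.310856+0.232466i
d^3_{1,-1}: k∈[0..2] ⇒ +0.001301 -0.115174 +0.956156 = +0.842283;  D = -0.667204+0.514081i
d^3_{2,-1}: k∈[0..1] ⇒ -0.011173 +0.371020 = +0.359847;  D = +0.134909+0.333601i
d^3_{3,-1}: single k=0 term ⇒ +0.055758;  D = +0.055408-0.006237i
Y_3^{m'}(θ=2.4686,φ=3.6581) and Σ D·Y over m':
  (+0.0001+0.0008i)·(-0.0021+0.1010i)  (-0.0110-0.0011i)·(-0.1590+0.2667i)  (+0.0306-0.0789i)·(-0.3604+0.2047i)  (+0.3109+0.2325i)·(-0.0167+0.0000i)  (-0.6672+0.5141i)·(+0.3604+0.2047i)  (+0.1349+0.3336i)·(-0.1590-0.2667i)  (+0.0554-0.0062i)·(+0.0021+0.1010i)
Y_3^-1(R⁻¹ n̂) = -0.275520-0.006685i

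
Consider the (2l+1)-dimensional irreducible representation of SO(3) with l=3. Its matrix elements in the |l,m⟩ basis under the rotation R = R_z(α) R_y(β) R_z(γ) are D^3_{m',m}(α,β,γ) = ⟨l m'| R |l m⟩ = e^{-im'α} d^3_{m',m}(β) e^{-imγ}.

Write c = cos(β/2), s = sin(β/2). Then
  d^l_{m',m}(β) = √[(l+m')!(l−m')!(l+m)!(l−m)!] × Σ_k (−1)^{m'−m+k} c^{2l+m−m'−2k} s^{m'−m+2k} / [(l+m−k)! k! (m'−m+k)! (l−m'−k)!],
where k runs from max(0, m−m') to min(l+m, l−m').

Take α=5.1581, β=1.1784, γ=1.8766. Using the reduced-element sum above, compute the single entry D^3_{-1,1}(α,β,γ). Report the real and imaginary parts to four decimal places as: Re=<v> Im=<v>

Re=-0.3836 Im=-0.0540

D^3_{-1,1}(5.1581,1.1784,1.8766) = e^{-i·-1·5.1581}·d^3_{-1,1}(1.1784)·e^{-i·1·1.8766}. Compute d first:
Half-angle: c=0.831386, s=0.555696. N=√(2·24·24·2)=48.000000
k∈{2,3,4} keeps every argument non-negative
  k=2: (−1)^0·48.0000/(8)·0.8314^4·0.5557^2 = +0.885188
  k=3: (−1)^1·48.0000/(6)·0.8314^2·0.5557^4 = -0.527284
  k=4: (−1)^2·48.0000/(48)·0.8314^0·0.5557^6 = +0.029446
d^3_{-1,1}(1.1784) = +0.885188 -0.527284 +0.029446 = +0.387351
Attach z-rotation phases: D = e^{-i(-1)(5.1581)}·(+0.387351)·e^{-i(1)(1.8766)} = -0.383566-0.054017i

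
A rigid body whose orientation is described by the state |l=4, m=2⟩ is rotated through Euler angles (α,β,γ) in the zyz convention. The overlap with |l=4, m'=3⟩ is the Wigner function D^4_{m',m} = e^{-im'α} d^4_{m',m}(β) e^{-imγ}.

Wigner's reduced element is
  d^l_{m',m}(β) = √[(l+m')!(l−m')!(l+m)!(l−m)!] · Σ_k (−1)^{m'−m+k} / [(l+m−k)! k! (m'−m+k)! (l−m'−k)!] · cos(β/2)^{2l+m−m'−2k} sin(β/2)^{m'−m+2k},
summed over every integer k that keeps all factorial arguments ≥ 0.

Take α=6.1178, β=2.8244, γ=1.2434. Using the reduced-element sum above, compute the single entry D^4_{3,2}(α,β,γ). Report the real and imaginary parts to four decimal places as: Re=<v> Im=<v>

Re=-0.0004 Im=-0.0010

First d^4_{3,2}(β=2.8244), then the phase factors e^{-i(3)α} and e^{-i(2)γ}:
Half-angle: c=0.157932, s=0.987450. N=√(5040·1·720·2)=2693.993318
k∈{0,1} keeps every argument non-negative
  k=0: (−1)^1·2693.9933/(720)·0.1579^7·0.9874^1 = -0.000009
  k=1: (−1)^2·2693.9933/(240)·0.1579^5·0.9874^3 = +0.001062
d^4_{3,2}(2.8244) = -0.000009 +0.001062 = +0.001053
Phases: e^{-i·(3)·6.1178}=+0.879419+0.476049i, e^{-i·(2)·1.2434}=-0.793174-0.608995i ⇒ D=-0.000429-0.000961i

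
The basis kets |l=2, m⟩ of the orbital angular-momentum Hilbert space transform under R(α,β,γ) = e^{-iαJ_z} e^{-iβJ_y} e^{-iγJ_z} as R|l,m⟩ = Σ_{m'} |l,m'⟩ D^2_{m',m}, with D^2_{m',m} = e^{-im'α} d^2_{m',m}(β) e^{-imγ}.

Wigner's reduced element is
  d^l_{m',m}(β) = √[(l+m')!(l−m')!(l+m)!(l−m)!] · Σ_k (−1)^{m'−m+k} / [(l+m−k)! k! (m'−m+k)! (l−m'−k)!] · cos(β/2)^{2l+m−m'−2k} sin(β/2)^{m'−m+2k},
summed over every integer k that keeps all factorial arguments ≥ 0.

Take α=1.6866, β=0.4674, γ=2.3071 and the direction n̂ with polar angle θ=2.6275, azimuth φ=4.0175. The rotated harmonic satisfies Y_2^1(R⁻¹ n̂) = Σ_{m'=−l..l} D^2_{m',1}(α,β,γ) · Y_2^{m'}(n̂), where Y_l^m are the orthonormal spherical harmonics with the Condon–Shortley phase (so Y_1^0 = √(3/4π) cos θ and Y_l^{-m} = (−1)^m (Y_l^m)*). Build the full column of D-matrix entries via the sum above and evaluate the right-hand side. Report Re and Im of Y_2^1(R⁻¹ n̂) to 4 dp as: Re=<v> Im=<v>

Need the full column D^2_{m',1} for m'=−2..2 at α=1.6866, β=0.4674, γ=2.3071.
cos(β/2)=0.972816, sin(β/2)=0.231579
d^2_{-2,1}: single k=3 term ⇒ +0.024163;  D = +0.011684+0.021151i
d^2_{-1,1}: k∈[2..3] ⇒ +0.152258 -0.002876 = +0.149382;  D = +0.121535-0.086857i
d^2_{0,1}: k∈[1..2] ⇒ +0.522235 -0.029594 = +0.492642;  D = -0.330835-0.365026i
d^2_{1,1}: k∈[0..1] ⇒ +0.895619 -0.152258 = +0.743361;  D = -0.489428+0.559505i
d^2_{2,1}: single k=0 term ⇒ -0.426403;  D = -0.351230-0.241780i
Y_2^{m'}(θ=2.6275,φ=4.0175) and Σ D·Y over m':
  (+0.0117+0.0212i)·(-0.0168-0.0919i)  (+0.1215-0.0869i)·(+0.2118-0.2541i)  (-0.3308-0.3650i)·(+0.4020+0.0000i)  (-0.4894+0.5595i)·(-0.2118-0.2541i)  (-0.3512-0.2418i)·(-0.0168+0.0919i)
Y_2^1(R⁻¹ n̂) = +0.146377-0.219795i

Re=0.1464 Im=-0.2198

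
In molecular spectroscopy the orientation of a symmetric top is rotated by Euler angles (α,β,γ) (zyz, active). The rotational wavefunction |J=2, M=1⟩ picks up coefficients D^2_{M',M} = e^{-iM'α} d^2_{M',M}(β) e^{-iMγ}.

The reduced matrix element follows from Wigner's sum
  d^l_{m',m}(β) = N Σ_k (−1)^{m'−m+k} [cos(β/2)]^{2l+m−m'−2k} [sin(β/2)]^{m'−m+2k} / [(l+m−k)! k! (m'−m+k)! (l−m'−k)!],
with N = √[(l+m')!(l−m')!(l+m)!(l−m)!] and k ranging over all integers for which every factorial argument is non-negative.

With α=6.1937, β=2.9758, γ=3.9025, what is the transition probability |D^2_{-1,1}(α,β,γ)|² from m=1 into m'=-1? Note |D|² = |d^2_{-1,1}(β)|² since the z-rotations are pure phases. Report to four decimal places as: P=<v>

Split into d^2_{-1,1}(β=2.9758) × two z-phases.
c=cos(2.9758/2)=0.082801, s=sin(2.9758/2)=0.996566; N=√[1·6·6·1]=6.000000
k∈{2,3} keeps every argument non-negative
  k=2: (−1)^0·6.0000/(2)·0.0828^2·0.9966^2 = +0.020427
  k=3: (−1)^1·6.0000/(6)·0.0828^0·0.9966^4 = -0.986335
d^2_{-1,1}(2.9758) = +0.020427 -0.986335 = -0.965908
|D^2_{-1,1}|² = |d^2_{-1,1}(β)|² = (-0.965908)² = 0.932978 (the z-rotation phases have unit modulus)

P=0.9330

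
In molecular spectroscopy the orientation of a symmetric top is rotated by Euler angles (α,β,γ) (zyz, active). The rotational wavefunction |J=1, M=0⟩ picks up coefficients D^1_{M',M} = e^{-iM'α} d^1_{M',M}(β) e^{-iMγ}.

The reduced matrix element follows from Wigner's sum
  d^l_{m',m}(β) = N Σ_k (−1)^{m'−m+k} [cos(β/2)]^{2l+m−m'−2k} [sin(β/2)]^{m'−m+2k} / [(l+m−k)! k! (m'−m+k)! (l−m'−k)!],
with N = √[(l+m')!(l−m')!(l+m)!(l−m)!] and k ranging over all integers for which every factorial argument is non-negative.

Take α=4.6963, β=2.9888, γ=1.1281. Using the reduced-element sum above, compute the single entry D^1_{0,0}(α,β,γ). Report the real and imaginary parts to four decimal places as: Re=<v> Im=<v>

D^1_{0,0}(4.6963,2.9888,1.1281) = e^{-i·0·4.6963}·d^1_{0,0}(2.9888)·e^{-i·0·1.1281}. Compute d first:
Half-angle: c=0.076322, s=0.997083. N=√(1·1·1·1)=1.000000
Admissible k: 0..1 (factorial args all ≥0)
  k=0: (−1)^0·1.0000/(1)·0.0763^2·0.9971^0 = +0.005825
  k=1: (−1)^1·1.0000/(1)·0.0763^0·0.9971^2 = -0.994175
d^1_{0,0}(2.9888) = +0.005825 -0.994175 = -0.988350
Phases: e^{-i·(0)·4.6963}=+1.000000+0.000000i, e^{-i·(0)·1.1281}=+1.000000+0.000000i ⇒ D=-0.988350+0.000000i

Re=-0.9883 Im=0.0000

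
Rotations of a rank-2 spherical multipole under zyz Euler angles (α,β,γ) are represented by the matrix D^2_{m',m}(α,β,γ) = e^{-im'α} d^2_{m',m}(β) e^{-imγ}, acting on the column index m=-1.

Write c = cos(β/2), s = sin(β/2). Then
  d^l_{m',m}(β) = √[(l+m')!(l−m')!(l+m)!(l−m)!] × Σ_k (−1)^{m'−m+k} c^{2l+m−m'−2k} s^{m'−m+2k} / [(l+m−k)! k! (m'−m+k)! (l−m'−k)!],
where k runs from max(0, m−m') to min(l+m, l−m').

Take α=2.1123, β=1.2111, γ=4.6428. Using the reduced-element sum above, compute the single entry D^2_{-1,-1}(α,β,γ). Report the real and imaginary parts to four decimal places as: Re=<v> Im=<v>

First d^2_{-1,-1}(β=1.2111), then the phase factors e^{-i(-1)α} and e^{-i(-1)γ}:
c=cos(1.2111/2)=0.822189, s=sin(1.2111/2)=0.569214; N=√[1·6·1·6]=6.000000
The bounds max(0,m−m')=0 and min(l+m,l−m')=1 give 2 terms
  k=0: (−1)^0·6.0000/(6)·0.8222^4·0.5692^0 = +0.456969
  k=1: (−1)^1·6.0000/(2)·0.8222^2·0.5692^2 = -0.657077
d^2_{-1,-1}(1.2111) = +0.456969 -0.657077 = -0.200108
D = (-0.515425+0.856935i)·(-0.200108)·(-0.069533-0.997580i) = -0.178236-0.090968i

Re=-0.1782 Im=-0.0910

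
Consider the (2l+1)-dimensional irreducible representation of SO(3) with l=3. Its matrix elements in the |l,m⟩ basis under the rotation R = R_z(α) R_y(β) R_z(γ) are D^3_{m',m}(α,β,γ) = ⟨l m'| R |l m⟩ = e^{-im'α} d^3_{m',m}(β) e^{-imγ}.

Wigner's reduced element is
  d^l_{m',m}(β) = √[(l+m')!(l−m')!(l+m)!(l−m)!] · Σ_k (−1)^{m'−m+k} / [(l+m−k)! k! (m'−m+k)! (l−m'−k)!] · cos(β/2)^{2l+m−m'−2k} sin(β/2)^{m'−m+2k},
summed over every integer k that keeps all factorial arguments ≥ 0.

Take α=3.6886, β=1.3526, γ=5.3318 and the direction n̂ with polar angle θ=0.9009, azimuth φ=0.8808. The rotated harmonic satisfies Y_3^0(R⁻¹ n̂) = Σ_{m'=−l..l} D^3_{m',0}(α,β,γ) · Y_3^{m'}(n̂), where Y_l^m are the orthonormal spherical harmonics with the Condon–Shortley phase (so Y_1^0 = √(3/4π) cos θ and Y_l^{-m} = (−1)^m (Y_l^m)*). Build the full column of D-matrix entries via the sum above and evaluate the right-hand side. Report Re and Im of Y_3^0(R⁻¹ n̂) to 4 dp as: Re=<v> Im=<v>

Re=0.2784 Im=0.0000

Need the full column D^3_{m',0} for m'=−3..3 at α=3.6886, β=1.3526, γ=5.3318.
cos(β/2)=0.779894, sin(β/2)=0.625912
d^3_{-3,0}: single k=3 term ⇒ +0.520189;  D = +0.036501-0.518906i
d^3_{-2,0}: k∈[2..3] ⇒ +0.793833 -0.511310 = +0.282523;  D = +0.129656+0.251015i
d^3_{-1,0}: k∈[1..3] ⇒ +0.625578 -1.208809 +0.259532 = -0.323699;  D = +0.276466+0.168367i
d^3_{0,0}: k∈[0..3] ⇒ +0.225016 -1.304400 +0.840168 -0.060128 = -0.299345;  D = -0.299345+0.000000i
d^3_{1,0}: k∈[0..2] ⇒ -0.625578 +1.208809 -0.259532 = +0.323699;  D = -0.276466+0.168367i
d^3_{2,0}: k∈[0..1] ⇒ +0.793833 -0.511310 = +0.282523;  D = +0.129656-0.251015i
d^3_{3,0}: single k=0 term ⇒ -0.520189;  D = -0.036501-0.518906i
Y_3^{m'}(θ=0.9009,φ=0.8808) and Σ D·Y over m':
  (+0.0365-0.5189i)·(-0.1764-0.0962i)  (+0.1297+0.2510i)·(-0.0739-0.3828i)  (+0.2765+0.1684i)·(+0.1496-0.1812i)  (-0.2993+0.0000i)·(-0.2485+0.0000i)  (-0.2765+0.1684i)·(-0.1496-0.1812i)  (+0.1297-0.2510i)·(-0.0739+0.3828i)  (-0.0365-0.5189i)·(+0.1764-0.0962i)
Y_3^0(R⁻¹ n̂) = +0.278419+0.000000i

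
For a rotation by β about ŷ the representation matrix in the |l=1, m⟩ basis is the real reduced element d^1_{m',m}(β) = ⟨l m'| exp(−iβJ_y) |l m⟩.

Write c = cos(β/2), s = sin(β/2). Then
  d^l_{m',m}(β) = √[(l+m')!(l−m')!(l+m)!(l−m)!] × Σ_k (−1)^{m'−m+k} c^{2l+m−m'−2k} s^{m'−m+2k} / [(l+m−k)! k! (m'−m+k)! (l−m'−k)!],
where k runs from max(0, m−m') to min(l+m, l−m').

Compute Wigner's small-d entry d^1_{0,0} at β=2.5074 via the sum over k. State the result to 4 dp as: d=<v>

d^1_{0,0}(β=2.5074) via Wigner's sum:
With c≡cos(β/2)=0.311809 and s≡sin(β/2)=0.950145, N=[1·1·1·1]^{1/2}=1.000000
Admissible k: 0..1 (factorial args all ≥0)
  k=0: (−1)^0·1.0000/(1)·0.3118^2·0.9501^0 = +0.097225
  k=1: (−1)^1·1.0000/(1)·0.3118^0·0.9501^2 = -0.902775
d^1_{0,0}(2.5074) = +0.097225 -0.902775 = -0.805550

d=-0.8056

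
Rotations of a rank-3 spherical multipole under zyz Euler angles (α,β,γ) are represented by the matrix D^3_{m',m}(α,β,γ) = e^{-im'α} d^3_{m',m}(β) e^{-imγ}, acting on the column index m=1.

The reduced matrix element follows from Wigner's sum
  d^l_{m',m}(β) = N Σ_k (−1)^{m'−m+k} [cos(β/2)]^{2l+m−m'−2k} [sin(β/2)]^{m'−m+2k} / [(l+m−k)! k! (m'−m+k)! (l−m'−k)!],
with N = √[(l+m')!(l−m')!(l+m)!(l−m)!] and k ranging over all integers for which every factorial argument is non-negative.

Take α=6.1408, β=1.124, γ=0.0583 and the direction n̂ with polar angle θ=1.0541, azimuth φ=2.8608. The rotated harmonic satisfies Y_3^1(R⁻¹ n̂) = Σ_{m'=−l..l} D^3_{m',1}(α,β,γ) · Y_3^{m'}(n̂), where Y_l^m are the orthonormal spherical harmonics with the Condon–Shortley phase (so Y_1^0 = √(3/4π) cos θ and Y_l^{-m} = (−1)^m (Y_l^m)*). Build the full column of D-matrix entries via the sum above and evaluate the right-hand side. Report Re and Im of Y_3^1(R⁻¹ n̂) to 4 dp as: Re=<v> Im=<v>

Re=0.1532 Im=-0.0317

Need the full column D^3_{m',1} for m'=−3..3 at α=6.1408, β=1.124, γ=0.0583.
cos(β/2)=0.846191, sin(β/2)=0.532880
d^3_{-3,1}: single k=4 term ⇒ +0.223614;  D = +0.197778-0.104341i
d^3_{-2,1}: k∈[3..4] ⇒ +0.579859 -0.114978 = +0.464882;  D = +0.437791-0.156377i
d^3_{-1,1}: k∈[2..4] ⇒ +0.873541 -0.461895 +0.022897 = +0.434543;  D = +0.425821-0.086622i
d^3_{0,1}: k∈[1..3] ⇒ +0.800870 -0.952806 +0.125952 = -0.025985;  D = -0.025940+0.001514i
d^3_{1,1}: k∈[0..2] ⇒ +0.367122 -1.164721 +0.346421 = -0.451178;  D = -0.449584-0.037893i
d^3_{2,1}: k∈[0..1] ⇒ -0.731091 +0.579859 = -0.151231;  D = -0.147370-0.033957i
d^3_{3,1}: single k=0 term ⇒ +0.563868;  D = +0.525943+0.203302i
Y_3^{m'}(θ=1.0541,φ=2.8608) and Σ D·Y over m':
  (+0.1978-0.1043i)·(-0.1826-0.2046i)  (+0.4378-0.1564i)·(+0.3230+0.2032i)  (+0.4258-0.0866i)·(-0.0595-0.0171i)  (-0.0259+0.0015i)·(-0.3281+0.0000i)  (-0.4496-0.0379i)·(+0.0595-0.0171i)  (-0.1474-0.0340i)·(+0.3230-0.2032i)  (+0.5259+0.2033i)·(+0.1826-0.2046i)
Y_3^1(R⁻¹ n̂) = +0.153182-0.031686i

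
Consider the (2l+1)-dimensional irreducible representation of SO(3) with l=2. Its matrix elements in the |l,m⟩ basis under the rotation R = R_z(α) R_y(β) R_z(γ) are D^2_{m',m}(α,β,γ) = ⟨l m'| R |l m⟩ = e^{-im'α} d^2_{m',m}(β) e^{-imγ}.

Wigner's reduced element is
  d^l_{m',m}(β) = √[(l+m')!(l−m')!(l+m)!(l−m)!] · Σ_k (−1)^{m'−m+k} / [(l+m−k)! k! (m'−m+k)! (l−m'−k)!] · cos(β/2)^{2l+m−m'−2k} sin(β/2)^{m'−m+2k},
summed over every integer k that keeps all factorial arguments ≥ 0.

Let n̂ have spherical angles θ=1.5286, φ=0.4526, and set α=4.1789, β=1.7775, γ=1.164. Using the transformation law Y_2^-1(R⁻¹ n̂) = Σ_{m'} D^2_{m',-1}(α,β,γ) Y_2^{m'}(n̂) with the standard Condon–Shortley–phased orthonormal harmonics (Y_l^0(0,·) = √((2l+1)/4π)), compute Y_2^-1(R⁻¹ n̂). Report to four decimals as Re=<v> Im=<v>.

Re=-0.3551 Im=0.0631

Need the full column D^2_{m',-1} for m'=−2..2 at α=4.1789, β=1.7775, γ=1.164.
cos(β/2)=0.630383, sin(β/2)=0.776284
d^2_{-2,-1}: single k=1 term ⇒ +0.388923;  D = -0.387094-0.037675i
d^2_{-1,-1}: k∈[0..1] ⇒ +0.157913 -0.718409 = -0.560496;  D = -0.330445+0.452727i
d^2_{0,-1}: k∈[0..1] ⇒ -0.476332 +0.722342 = +0.246010;  D = +0.097338+0.225934i
d^2_{1,-1}: k∈[0..1] ⇒ +0.718409 -0.363148 = +0.355261;  D = -0.352414-0.044889i
d^2_{2,-1}: single k=0 term ⇒ -0.589789;  D = -0.361694+0.465863i
Y_2^{m'}(θ=1.5286,φ=0.4526) and Σ D·Y over m':
  (-0.3871-0.0377i)·(+0.2381-0.3033i)  (-0.3304+0.4527i)·(+0.0293-0.0142i)  (+0.0973+0.2259i)·(-0.3137+0.0000i)  (-0.3524-0.0449i)·(-0.0293-0.0142i)  (-0.3617+0.4659i)·(+0.2381+0.3033i)
Y_2^-1(R⁻¹ n̂) = -0.355095+0.063077i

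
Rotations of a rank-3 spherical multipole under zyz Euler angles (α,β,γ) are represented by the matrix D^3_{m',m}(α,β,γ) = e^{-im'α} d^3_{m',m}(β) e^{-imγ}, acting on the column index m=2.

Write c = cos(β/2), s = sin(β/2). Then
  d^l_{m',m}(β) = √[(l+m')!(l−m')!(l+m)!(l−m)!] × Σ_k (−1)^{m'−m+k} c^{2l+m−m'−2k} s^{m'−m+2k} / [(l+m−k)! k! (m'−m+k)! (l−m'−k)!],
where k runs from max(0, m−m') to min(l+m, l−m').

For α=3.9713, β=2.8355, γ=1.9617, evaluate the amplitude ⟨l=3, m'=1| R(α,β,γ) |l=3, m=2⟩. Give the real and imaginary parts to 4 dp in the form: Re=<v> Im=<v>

Re=0.0009 Im=0.0214

First d^3_{1,2}(β=2.8355), then the phase factors e^{-i(1)α} and e^{-i(2)γ}:
Half-angle: c=0.152450, s=0.988311. N=√(24·2·120·1)=75.894664
The bounds max(0,m−m')=1 and min(l+m,l−m')=2 give 2 terms
  k=1: (−1)^0·75.8947/(24)·0.1524^5·0.9883^1 = +0.000257
  k=2: (−1)^1·75.8947/(12)·0.1524^3·0.9883^3 = -0.021632
d^3_{1,2}(2.8355) = +0.000257 -0.021632 = -0.021374
Phases: e^{-i·(1)·3.9713}=-0.675092+0.737734i, e^{-i·(2)·1.9617}=-0.709641+0.704563i ⇒ D=+0.000870+0.021357i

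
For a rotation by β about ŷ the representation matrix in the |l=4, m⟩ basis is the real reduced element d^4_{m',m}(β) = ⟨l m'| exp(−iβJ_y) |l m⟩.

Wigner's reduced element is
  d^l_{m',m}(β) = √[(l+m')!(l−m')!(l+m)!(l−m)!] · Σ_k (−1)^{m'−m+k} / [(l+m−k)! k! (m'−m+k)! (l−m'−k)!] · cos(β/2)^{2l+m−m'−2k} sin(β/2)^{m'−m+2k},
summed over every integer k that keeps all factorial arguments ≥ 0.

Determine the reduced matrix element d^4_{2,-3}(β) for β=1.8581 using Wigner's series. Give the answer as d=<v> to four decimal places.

d=-0.3201

d^4_{2,-3}(β=1.8581) via Wigner's sum:
Half-angle: c=0.598595, s=0.801052. N=√(720·2·1·5040)=2693.993318
k∈{0,1} keeps every argument non-negative
  k=0: (−1)^5·2693.9933/(240)·0.5986^3·0.8011^5 = -0.794123
  k=1: (−1)^6·2693.9933/(720)·0.5986^1·0.8011^7 = +0.474046
d^4_{2,-3}(1.8581) = -0.794123 +0.474046 = -0.320076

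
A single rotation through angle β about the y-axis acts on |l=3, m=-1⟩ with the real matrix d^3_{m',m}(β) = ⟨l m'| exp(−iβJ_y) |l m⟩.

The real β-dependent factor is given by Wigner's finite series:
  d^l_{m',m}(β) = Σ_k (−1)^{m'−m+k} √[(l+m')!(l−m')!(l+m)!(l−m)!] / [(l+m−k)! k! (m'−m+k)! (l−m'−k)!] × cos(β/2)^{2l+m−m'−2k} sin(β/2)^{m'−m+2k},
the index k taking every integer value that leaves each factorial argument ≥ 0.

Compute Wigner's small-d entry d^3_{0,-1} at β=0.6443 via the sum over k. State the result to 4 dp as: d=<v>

d=-0.5712

d^3_{0,-1}(β=0.6443) via Wigner's sum:
c=cos(0.6443/2)=0.948557, s=sin(0.6443/2)=0.316607; N=√[6·6·2·24]=41.569219
Admissible k: 0..2 (factorial args all ≥0)
  k=0: (−1)^1·41.5692/(12)·0.9486^5·0.3166^1 = -0.842224
  k=1: (−1)^2·41.5692/(4)·0.9486^3·0.3166^3 = +0.281490
  k=2: (−1)^3·41.5692/(12)·0.9486^1·0.3166^5 = -0.010453
d^3_{0,-1}(0.6443) = -0.842224 +0.281490 -0.010453 = -0.571188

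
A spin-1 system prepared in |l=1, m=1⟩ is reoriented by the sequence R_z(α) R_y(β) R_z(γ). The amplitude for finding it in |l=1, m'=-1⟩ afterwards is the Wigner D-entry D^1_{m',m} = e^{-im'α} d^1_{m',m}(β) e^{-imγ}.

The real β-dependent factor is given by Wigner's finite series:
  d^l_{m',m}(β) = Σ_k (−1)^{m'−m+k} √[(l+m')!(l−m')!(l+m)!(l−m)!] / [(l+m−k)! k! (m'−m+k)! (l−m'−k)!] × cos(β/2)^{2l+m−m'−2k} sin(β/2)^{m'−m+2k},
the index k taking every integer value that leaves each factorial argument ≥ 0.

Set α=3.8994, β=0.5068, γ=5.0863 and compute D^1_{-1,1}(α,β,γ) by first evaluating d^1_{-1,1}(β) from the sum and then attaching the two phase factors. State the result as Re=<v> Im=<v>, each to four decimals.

First d^1_{-1,1}(β=0.5068), then the phase factors e^{-i(-1)α} and e^{-i(1)γ}:
With c≡cos(β/2)=0.968066 and s≡sin(β/2)=0.250697, N=[1·2·2·1]^{1/2}=2.000000
The bounds max(0,m−m')=2 and min(l+m,l−m')=2 give 1 term
  k=2: (−1)^0·2.0000/(2)·0.9681^0·0.2507^2 = +0.062849
d^1_{-1,1}(0.5068) = +0.062849
D = (-0.726345-0.687330i)·(+0.062849)·(+0.365259+0.930906i) = +0.023539-0.058274i

Re=0.0235 Im=-0.0583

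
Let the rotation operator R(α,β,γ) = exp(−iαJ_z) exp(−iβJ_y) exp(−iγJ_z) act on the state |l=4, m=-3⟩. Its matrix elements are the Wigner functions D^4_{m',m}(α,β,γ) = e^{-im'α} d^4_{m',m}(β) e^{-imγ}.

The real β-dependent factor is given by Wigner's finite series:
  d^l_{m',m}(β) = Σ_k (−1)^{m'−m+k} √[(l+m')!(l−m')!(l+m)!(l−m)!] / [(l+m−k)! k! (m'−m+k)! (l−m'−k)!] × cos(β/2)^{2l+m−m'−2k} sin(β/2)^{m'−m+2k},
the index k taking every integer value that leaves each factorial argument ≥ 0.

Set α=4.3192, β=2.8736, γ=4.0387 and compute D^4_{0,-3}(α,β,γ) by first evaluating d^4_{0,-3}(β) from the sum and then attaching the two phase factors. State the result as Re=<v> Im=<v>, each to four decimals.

Re=0.0238 Im=-0.0115

D^4_{0,-3}(4.3192,2.8736,4.0387) = e^{-i·0·4.3192}·d^4_{0,-3}(2.8736)·e^{-i·-3·4.0387}. Compute d first:
With c≡cos(β/2)=0.133596 and s≡sin(β/2)=0.991036, N=[24·24·1·5040]^{1/2}=1703.830978
Admissible k: 0..1 (factorial args all ≥0)
  k=0: (−1)^3·1703.8310/(144)·0.1336^5·0.9910^3 = -0.000490
  k=1: (−1)^4·1703.8310/(144)·0.1336^3·0.9910^5 = +0.026970
d^4_{0,-3}(2.8736) = -0.000490 +0.026970 = +0.026480
Phases: e^{-i·(0)·4.3192}=+1.000000+0.000000i, e^{-i·(-3)·4.0387}=+0.900329-0.435209i ⇒ D=+0.023841-0.011524i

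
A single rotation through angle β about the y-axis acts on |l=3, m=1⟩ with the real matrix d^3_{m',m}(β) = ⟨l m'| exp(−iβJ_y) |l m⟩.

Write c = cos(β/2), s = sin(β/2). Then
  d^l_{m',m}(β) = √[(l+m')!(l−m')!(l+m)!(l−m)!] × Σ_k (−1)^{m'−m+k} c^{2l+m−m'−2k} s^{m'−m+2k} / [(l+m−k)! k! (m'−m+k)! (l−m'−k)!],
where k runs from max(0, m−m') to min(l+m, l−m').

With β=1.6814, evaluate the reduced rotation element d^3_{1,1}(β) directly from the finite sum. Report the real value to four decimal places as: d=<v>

d^3_{1,1}(β=1.6814) via Wigner's sum:
With c≡cos(β/2)=0.666941 and s≡sin(β/2)=0.745110, N=[24·2·24·2]^{1/2}=48.000000
k∈{0,1,2} keeps every argument non-negative
  k=0: (−1)^0·48.0000/(48)·0.6669^6·0.7451^0 = +0.088009
  k=1: (−1)^1·48.0000/(6)·0.6669^4·0.7451^2 = -0.878783
  k=2: (−1)^2·48.0000/(8)·0.6669^2·0.7451^4 = +0.822638
d^3_{1,1}(1.6814) = +0.088009 -0.878783 +0.822638 = +0.031863

d=0.0319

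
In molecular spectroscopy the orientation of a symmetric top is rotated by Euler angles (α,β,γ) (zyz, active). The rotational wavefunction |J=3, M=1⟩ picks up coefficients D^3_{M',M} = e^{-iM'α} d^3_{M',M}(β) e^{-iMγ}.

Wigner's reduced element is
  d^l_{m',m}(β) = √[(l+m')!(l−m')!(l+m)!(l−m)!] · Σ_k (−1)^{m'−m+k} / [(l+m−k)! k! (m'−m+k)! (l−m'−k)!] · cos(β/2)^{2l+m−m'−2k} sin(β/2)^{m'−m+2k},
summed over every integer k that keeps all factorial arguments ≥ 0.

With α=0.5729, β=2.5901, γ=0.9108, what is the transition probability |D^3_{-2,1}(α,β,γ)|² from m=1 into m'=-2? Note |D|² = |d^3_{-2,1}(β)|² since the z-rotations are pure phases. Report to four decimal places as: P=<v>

D^3_{-2,1}(0.5729,2.5901,0.9108) = e^{-i·-2·0.5729}·d^3_{-2,1}(2.5901)·e^{-i·1·0.9108}. Compute d first:
Half-angle: c=0.272265, s=0.962222. N=√(1·120·24·2)=75.894664
k∈{3,4} keeps every argument non-negative
  k=3: (−1)^0·75.8947/(12)·0.2723^3·0.9622^3 = +0.113719
  k=4: (−1)^1·75.8947/(24)·0.2723^1·0.9622^5 = -0.710181
d^3_{-2,1}(2.5901) = +0.113719 -0.710181 = -0.596462
|D^3_{-2,1}|² = |d^3_{-2,1}(β)|² = (-0.596462)² = 0.355767 (the z-rotation phases have unit modulus)

P=0.3558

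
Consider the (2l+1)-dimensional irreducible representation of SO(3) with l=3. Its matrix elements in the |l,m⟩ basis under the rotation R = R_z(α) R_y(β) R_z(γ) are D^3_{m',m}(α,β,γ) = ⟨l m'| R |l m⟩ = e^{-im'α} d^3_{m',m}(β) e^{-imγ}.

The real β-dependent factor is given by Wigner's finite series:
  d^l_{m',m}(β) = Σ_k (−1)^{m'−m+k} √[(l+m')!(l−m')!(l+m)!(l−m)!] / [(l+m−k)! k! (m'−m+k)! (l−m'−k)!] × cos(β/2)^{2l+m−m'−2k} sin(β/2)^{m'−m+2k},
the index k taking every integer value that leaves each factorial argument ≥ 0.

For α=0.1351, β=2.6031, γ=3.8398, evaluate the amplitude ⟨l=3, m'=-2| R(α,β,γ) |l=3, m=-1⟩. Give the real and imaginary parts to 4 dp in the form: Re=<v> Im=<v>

Re=0.0581 Im=0.0845

D^3_{-2,-1}(0.1351,2.6031,3.8398) = e^{-i·-2·0.1351}·d^3_{-2,-1}(2.6031)·e^{-i·-1·3.8398}. Compute d first:
With c≡cos(β/2)=0.266005 and s≡sin(β/2)=0.963972, N=[1·120·2·24]^{1/2}=75.894664
Admissible k: 1..2 (factorial args all ≥0)
  k=1: (−1)^0·75.8947/(24)·0.2660^5·0.9640^1 = +0.004060
  k=2: (−1)^1·75.8947/(12)·0.2660^3·0.9640^3 = -0.106633
d^3_{-2,-1}(2.6031) = +0.004060 -0.106633 = -0.102573
Attach z-rotation phases: D = e^{-i(-2)(0.1351)}·(-0.102573)·e^{-i(-1)(3.8398)} = +0.058119+0.084519i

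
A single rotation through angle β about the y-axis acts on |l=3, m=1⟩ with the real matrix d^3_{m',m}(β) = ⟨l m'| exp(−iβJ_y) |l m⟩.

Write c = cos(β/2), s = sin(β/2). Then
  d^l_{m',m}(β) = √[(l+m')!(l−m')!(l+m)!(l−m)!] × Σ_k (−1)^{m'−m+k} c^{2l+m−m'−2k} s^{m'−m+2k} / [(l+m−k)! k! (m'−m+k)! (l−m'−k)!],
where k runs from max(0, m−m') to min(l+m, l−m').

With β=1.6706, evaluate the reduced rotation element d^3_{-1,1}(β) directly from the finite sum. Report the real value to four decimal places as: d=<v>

d=-0.2539

d^3_{-1,1}(β=1.6706) via Wigner's sum:
c=cos(1.6706/2)=0.670955, s=sin(1.6706/2)=0.741498; N=√[2·24·24·2]=48.000000
k: max(0,(1)−(-1))=2 … min(3+(1),3−(-1))=4
  k=2: (−1)^0·48.0000/(8)·0.6710^4·0.7415^2 = +0.668568
  k=3: (−1)^1·48.0000/(6)·0.6710^2·0.7415^4 = -1.088721
  k=4: (−1)^2·48.0000/(48)·0.6710^0·0.7415^6 = +0.166211
d^3_{-1,1}(1.6706) = +0.668568 -1.088721 +0.166211 = -0.253943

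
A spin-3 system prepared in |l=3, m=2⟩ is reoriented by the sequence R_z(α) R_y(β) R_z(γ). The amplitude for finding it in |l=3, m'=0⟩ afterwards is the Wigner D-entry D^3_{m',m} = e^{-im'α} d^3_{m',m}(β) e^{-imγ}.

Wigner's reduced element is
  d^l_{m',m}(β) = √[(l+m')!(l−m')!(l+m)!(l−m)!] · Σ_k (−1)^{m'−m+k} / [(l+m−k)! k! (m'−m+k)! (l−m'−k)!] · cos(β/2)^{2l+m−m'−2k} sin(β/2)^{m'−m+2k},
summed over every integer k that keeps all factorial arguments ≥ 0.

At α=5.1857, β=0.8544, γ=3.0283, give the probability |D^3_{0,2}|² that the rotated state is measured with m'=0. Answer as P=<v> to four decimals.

Split into d^3_{0,2}(β=0.8544) × two z-phases.
Half-angle: c=0.910129, s=0.414324. N=√(6·6·120·1)=65.726707
Admissible k: 2..3 (factorial args all ≥0)
  k=2: (−1)^0·65.7267/(12)·0.9101^4·0.4143^2 = +0.645139
  k=3: (−1)^1·65.7267/(12)·0.9101^2·0.4143^4 = -0.133699
d^3_{0,2}(0.8544) = +0.645139 -0.133699 = +0.511441
|D^3_{0,2}|² = |d^3_{0,2}(β)|² = (+0.511441)² = 0.261571 (the z-rotation phases have unit modulus)

P=0.2616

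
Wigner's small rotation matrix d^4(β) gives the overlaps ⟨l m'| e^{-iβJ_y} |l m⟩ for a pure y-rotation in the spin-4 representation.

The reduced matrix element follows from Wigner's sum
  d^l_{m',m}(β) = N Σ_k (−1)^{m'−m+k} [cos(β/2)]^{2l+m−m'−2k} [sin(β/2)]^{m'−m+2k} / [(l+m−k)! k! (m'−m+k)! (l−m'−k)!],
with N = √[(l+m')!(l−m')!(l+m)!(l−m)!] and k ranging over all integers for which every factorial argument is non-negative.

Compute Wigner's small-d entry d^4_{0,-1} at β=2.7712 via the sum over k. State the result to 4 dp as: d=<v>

d^4_{0,-1}(β=2.7712) via Wigner's sum:
c=cos(2.7712/2)=0.184140, s=sin(2.7712/2)=0.982900; N=√[24·24·6·120]=643.987578
k: max(0,(-1)−(0))=0 … min(4+(-1),4−(0))=3
  k=0: (−1)^1·643.9876/(144)·0.1841^7·0.9829^1 = -0.000032
  k=1: (−1)^2·643.9876/(24)·0.1841^5·0.9829^3 = +0.005394
  k=2: (−1)^3·643.9876/(24)·0.1841^3·0.9829^5 = -0.153693
  k=3: (−1)^4·643.9876/(144)·0.1841^1·0.9829^7 = +0.729840
d^4_{0,-1}(2.7712) = -0.000032 +0.005394 -0.153693 +0.729840 = +0.581510

d=0.5815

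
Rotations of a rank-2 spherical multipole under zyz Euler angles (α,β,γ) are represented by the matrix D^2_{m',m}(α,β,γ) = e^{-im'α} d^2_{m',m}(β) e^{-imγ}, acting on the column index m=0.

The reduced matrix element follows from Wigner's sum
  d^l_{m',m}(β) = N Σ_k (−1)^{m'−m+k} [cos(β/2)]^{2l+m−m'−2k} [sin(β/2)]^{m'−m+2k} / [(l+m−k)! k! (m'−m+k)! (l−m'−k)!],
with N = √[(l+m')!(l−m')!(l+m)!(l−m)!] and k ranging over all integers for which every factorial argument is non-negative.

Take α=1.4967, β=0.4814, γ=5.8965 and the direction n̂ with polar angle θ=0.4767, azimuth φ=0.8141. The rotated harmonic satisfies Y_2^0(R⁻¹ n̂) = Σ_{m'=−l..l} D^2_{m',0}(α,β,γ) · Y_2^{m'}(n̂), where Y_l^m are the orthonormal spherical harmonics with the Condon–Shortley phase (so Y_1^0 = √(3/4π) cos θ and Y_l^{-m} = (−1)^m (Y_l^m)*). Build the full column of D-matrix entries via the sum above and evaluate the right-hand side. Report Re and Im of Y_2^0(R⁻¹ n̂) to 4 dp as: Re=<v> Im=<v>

Need the full column D^2_{m',0} for m'=−2..2 at α=1.4967, β=0.4814, γ=5.8965.
cos(β/2)=0.971171, sin(β/2)=0.238383
d^2_{-2,0}: single k=2 term ⇒ +0.131285;  D = -0.129846+0.019384i
d^2_{-1,0}: k∈[1..2] ⇒ +0.534857 -0.032225 = +0.502632;  D = +0.037209+0.501253i
d^2_{0,0}: k∈[0..2] ⇒ +0.889577 -0.214388 +0.003229 = +0.678418;  D = +0.678418+0.000000i
d^2_{1,0}: k∈[0..1] ⇒ -0.534857 +0.032225 = -0.502632;  D = -0.037209+0.501253i
d^2_{2,0}: single k=0 term ⇒ +0.131285;  D = -0.129846-0.019384i
Y_2^{m'}(θ=0.4767,φ=0.8141) and Σ D·Y over m':
  (-0.1298+0.0194i)·(-0.0047-0.0812i)  (+0.0372+0.5013i)·(+0.2162-0.2290i)  (+0.6784+0.0000i)·(+0.4316+0.0000i)  (-0.0372+0.5013i)·(-0.2162-0.2290i)  (-0.1298-0.0194i)·(-0.0047+0.0812i)
Y_2^0(R⁻¹ n̂) = +0.542824+0.000000i

Re=0.5428 Im=0.0000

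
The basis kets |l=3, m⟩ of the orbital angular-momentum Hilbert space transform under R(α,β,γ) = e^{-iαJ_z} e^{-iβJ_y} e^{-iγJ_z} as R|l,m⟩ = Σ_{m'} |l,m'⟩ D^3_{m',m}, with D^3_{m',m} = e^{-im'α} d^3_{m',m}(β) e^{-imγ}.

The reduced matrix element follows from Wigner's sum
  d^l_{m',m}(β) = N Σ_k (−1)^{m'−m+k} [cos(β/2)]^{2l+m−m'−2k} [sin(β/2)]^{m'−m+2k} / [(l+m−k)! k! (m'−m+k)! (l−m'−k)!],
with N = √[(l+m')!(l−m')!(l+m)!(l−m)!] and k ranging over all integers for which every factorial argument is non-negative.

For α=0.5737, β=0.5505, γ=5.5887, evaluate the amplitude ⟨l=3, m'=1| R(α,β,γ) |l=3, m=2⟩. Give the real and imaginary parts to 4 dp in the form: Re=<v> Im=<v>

D^3_{1,2}(0.5737,0.5505,5.5887) = e^{-i·1·0.5737}·d^3_{1,2}(0.5505)·e^{-i·2·5.5887}. Compute d first:
c=cos(0.5505/2)=0.962357, s=sin(0.5505/2)=0.271788; N=√[24·2·120·1]=75.894664
The bounds max(0,m−m')=1 and min(l+m,l−m')=2 give 2 terms
  k=1: (−1)^0·75.8947/(24)·0.9624^5·0.2718^1 = +0.709433
  k=2: (−1)^1·75.8947/(12)·0.9624^3·0.2718^3 = -0.113169
d^3_{1,2}(0.5505) = +0.709433 -0.113169 = +0.596264
Phases: e^{-i·(1)·0.5737}=+0.839899-0.542743i, e^{-i·(2)·5.5887}=+0.180825+0.983515i ⇒ D=+0.408841+0.434027i

Re=0.4088 Im=0.4340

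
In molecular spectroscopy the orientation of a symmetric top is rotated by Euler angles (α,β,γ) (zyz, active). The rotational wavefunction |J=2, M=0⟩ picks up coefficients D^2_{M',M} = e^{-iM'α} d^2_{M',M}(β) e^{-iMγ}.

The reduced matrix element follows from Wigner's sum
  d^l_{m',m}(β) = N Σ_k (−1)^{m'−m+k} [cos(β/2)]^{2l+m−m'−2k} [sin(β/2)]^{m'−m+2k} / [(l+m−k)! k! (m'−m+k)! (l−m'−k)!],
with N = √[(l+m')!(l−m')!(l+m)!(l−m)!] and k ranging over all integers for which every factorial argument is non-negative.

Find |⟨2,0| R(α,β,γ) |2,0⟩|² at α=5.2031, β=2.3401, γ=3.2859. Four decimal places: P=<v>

Split into d^2_{0,0}(β=2.3401) × two z-phases.
With c≡cos(β/2)=0.390106 and s≡sin(β/2)=0.920770, N=[2·2·2·2]^{1/2}=4.000000
The bounds max(0,m−m')=0 and min(l+m,l−m')=2 give 3 terms
  k=0: (−1)^0·4.0000/(4)·0.3901^4·0.9208^0 = +0.023159
  k=1: (−1)^1·4.0000/(1)·0.3901^2·0.9208^2 = -0.516092
  k=2: (−1)^2·4.0000/(4)·0.3901^0·0.9208^4 = +0.718795
d^2_{0,0}(2.3401) = +0.023159 -0.516092 +0.718795 = +0.225862
|D^2_{0,0}|² = |d^2_{0,0}(β)|² = (+0.225862)² = 0.051014 (the z-rotation phases have unit modulus)

P=0.0510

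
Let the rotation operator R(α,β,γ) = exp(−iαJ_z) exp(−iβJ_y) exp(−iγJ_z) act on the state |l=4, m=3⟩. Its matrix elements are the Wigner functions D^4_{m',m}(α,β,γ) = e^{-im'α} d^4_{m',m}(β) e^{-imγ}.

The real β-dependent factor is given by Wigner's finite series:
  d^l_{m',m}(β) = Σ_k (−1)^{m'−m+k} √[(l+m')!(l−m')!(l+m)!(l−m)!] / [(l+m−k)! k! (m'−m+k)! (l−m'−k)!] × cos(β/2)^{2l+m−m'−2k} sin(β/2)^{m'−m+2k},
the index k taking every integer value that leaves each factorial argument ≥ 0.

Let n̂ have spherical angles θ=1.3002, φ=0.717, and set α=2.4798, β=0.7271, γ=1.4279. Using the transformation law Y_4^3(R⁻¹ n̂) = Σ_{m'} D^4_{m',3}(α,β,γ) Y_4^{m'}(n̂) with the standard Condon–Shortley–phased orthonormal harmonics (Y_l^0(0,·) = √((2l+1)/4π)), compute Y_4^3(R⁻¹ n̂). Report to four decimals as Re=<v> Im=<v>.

Re=0.0826 Im=-0.0491

Need the full column D^4_{m',3} for m'=−4..4 at α=2.4798, β=0.7271, γ=1.4279.
cos(β/2)=0.934640, sin(β/2)=0.355594
d^4_{-4,3}: single k=7 term ⇒ +0.001901;  D = +0.001516-0.001147i
d^4_{-3,3}: k∈[6..7] ⇒ +0.012363 -0.000256 = +0.012107;  D = -0.012106-0.000171i
d^4_{-2,3}: k∈[5..6] ⇒ +0.052107 -0.002514 = +0.049593;  D = +0.038689+0.031025i
d^4_{-1,3}: k∈[4..5] ⇒ +0.161405 -0.014018 = +0.147387;  D = -0.034046-0.143401i
d^4_{0,3}: k∈[3..4] ⇒ +0.379447 -0.054925 = +0.324522;  D = -0.134897+0.295157i
d^4_{1,3}: k∈[2..3] ⇒ +0.669033 -0.161405 = +0.507628;  D = +0.450189-0.234554i
d^4_{2,3}: k∈[1..2] ⇒ +0.828954 -0.359975 = +0.468979;  D = -0.461278-0.084643i
d^4_{3,3}: k∈[0..1] ⇒ +0.582313 -0.590031 = -0.007719;  D = -0.005133-0.005765i
d^4_{4,3}: single k=0 term ⇒ -0.626631;  D = +0.041161+0.625277i
Y_4^{m'}(θ=1.3002,φ=0.717) and Σ D·Y over m':
  (+0.0015-0.0011i)·(-0.3674-0.1031i)  (-0.0121-0.0002i)·(-0.1641-0.2504i)  (+0.0387+0.0310i)·(-0.0212+0.1538i)  (-0.0340-0.1434i)·(-0.2296+0.2002i)  (-0.1349+0.2952i)·(+0.1095+0.0000i)  (+0.4502-0.2346i)·(+0.2296+0.2002i)  (-0.4613-0.0846i)·(-0.0212-0.1538i)  (-0.0051-0.0058i)·(+0.1641-0.2504i)  (+0.0412+0.6253i)·(-0.3674+0.1031i)
Y_4^3(R⁻¹ n̂) = +0.082634-0.049070i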